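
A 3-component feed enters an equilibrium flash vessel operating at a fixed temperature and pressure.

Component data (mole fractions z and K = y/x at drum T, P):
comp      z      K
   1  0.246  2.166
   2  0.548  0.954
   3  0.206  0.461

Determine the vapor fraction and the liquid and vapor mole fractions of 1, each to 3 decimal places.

Let ψ = V/F and solve Σ zᵢ(Kᵢ−1)/(1+ψ(Kᵢ−1)) = 0.
Feasibility: ΣzᵢKᵢ = 1.151, Σzᵢ/Kᵢ = 1.135 — both > 1, two phases present.
Newton iteration, ψ⁰ = 0.5:
  ψ = 0.500: g = 0.0034, g' = -0.247 → ψ = 0.514
Converged at ψ = 0.514.
Compositions from xᵢ = zᵢ/(1+ψ(Kᵢ−1)), yᵢ = Kᵢxᵢ:
  1: x = 0.154, y = 0.333
  2: x = 0.561, y = 0.535
  3: x = 0.285, y = 0.131

ψ = 0.514, x_1 = 0.154, y_1 = 0.333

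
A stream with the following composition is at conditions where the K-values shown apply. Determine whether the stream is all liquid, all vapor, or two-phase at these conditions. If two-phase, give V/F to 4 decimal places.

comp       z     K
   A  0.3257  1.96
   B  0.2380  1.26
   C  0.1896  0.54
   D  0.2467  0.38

two-phase, V/F = 0.3283

ΣzᵢKᵢ = 1.1344; Σzᵢ/Kᵢ = 1.3554.
Both exceed 1, so a two-phase solution exists.
Newton–Raphson from ψ = 0.6:
  ψ = 0.6000: g = -0.11210, g' = -0.4499 → ψ = 0.3508
  ψ = 0.3508: g = -0.00887, g' = -0.3934 → ψ = 0.3283
Converged at ψ = 0.3283.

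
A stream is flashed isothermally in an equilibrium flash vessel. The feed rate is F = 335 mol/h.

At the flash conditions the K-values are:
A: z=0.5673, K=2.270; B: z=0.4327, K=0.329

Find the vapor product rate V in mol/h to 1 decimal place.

V = 169.1 mol/h

Material balance + equilibrium reduce to Σ zᵢ(Kᵢ−1)/(1+V/F(Kᵢ−1)) = 0.
Feasibility: ΣzᵢKᵢ = 1.4301, Σzᵢ/Kᵢ = 1.5651 — both > 1, two phases present.
Binary case is linear: z₁(K₁−1)(1+V/F(K₂−1)) + z₂(K₂−1)(1+V/F(K₁−1)) = 0
⇒ V/F = [z₁(K₁−1)+z₂(K₂−1)] / [−(K₁−1)(K₂−1)] = 0.43013/0.85217 = 0.5047
Then V = V/F·F = 0.5047·335 = 169.1 mol/h and L = F − V = 165.9 mol/h.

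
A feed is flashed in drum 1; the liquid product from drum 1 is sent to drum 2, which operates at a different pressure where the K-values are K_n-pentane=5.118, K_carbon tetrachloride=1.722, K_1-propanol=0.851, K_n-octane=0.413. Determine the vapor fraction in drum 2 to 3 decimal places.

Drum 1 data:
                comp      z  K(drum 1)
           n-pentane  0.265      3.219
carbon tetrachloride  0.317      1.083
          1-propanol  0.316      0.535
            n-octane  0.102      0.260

Drum 1:
Let ψ₁ = V/F and solve Σ zᵢ(Kᵢ−1)/(1+ψ₁(Kᵢ−1)) = 0.
Feasibility: ΣzᵢKᵢ = 1.392, Σzᵢ/Kᵢ = 1.358 — both > 1, two phases present.
Iterate (Newton) starting at ψ₁ = 0.5:
  ψ₁ = 0.500: g = -0.0072, g' = -0.552 → ψ₁ = 0.487
Converged at ψ₁ = 0.487.
Drum-1 compositions:
  n-pentane: x = 0.127, y = 0.410
  carbon tetrachloride: x = 0.305, y = 0.330
  1-propanol: x = 0.408, y = 0.219
  n-octane: x = 0.159, y = 0.041
Drum-2 feed = drum-1 liquid: z₂ = (0.1274, 0.3047, 0.4085, 0.1595).
Drum 2:
Newton–Raphson from ψ₂ = 0.5:
  ψ₂ = 0.500: g = 0.1349, g' = -0.437 → ψ₂ = 0.808
  ψ₂ = 0.808: g = 0.0127, g' = -0.389 → ψ₂ = 0.841
Converged at ψ₂ = 0.841.
  n-pentane: x = 0.029, y = 0.146
  carbon tetrachloride: x = 0.190, y = 0.326
  1-propanol: x = 0.467, y = 0.397
  n-octane: x = 0.315, y = 0.130

V/F (drum 2) = 0.841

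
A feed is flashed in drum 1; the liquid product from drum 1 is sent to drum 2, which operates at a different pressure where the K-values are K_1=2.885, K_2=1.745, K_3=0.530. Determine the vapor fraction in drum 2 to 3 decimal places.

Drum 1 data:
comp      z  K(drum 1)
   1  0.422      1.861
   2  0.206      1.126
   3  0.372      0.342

Drum 1:
Let ψ₁ = V/F and solve Σ zᵢ(Kᵢ−1)/(1+ψ₁(Kᵢ−1)) = 0.
Feasibility: ΣzᵢKᵢ = 1.145, Σzᵢ/Kᵢ = 1.497 — both > 1, two phases present.
Newton iteration, ψ₁⁰ = 0.41:
  ψ₁ = 0.410: g = -0.0420, g' = -0.476 → ψ₁ = 0.322
  ψ₁ = 0.322: g = -0.0011, g' = -0.454 → ψ₁ = 0.319
Converged at ψ₁ = 0.319.
Drum-1 compositions:
  1: x = 0.331, y = 0.616
  2: x = 0.198, y = 0.223
  3: x = 0.471, y = 0.161
Drum-2 feed = drum-1 liquid: z₂ = (0.3310, 0.1980, 0.4710).
Drum 2:
Rachford–Rice: g(ψ₂) = Σ zᵢ(Kᵢ−1)/(1+ψ₂(Kᵢ−1)) = 0.
Feasibility: ΣzᵢKᵢ = 1.550, Σzᵢ/Kᵢ = 1.117 — both > 1, two phases present.
Newton iteration, ψ₂⁰ = 0.58:
  ψ₂ = 0.580: g = 0.0967, g' = -0.519 → ψ₂ = 0.767
  ψ₂ = 0.767: g = 0.0031, g' = -0.495 → ψ₂ = 0.773
Converged at ψ₂ = 0.773.
  1: x = 0.135, y = 0.389
  2: x = 0.126, y = 0.219
  3: x = 0.740, y = 0.392

V/F (drum 2) = 0.773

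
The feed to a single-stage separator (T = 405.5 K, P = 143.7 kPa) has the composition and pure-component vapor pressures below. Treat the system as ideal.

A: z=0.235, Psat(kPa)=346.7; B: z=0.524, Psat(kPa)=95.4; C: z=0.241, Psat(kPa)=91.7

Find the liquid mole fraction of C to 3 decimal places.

x_C = 0.254

Raoult's law: Kᵢ = Pᵢˢᵃᵗ/P = Pᵢˢᵃᵗ/143.7.
  K_A = 346.7/143.7 = 2.41267, K_B = 95.4/143.7 = 0.66388, K_C = 91.7/143.7 = 0.63814
Rachford–Rice: g(V/F) = Σ zᵢ(Kᵢ−1)/(1+V/F(Kᵢ−1)) = 0.
Check two-phase: ΣzᵢKᵢ = 1.069 > 1 and Σzᵢ/Kᵢ = 1.264 > 1, so g(0) = 0.069 > 0 and g(1) = -0.264 < 0.
Iterate (Newton) starting at V/F = 0.32:
  V/F = 0.320: g = -0.0674, g' = -0.337 → V/F = 0.120
  V/F = 0.120: g = 0.0091, g' = -0.441 → V/F = 0.141
Converged at V/F = 0.141.
Compositions from xᵢ = zᵢ/(1+V/F(Kᵢ−1)), yᵢ = Kᵢxᵢ:
  A: x = 0.196, y = 0.473
  B: x = 0.550, y = 0.365
  C: x = 0.254, y = 0.162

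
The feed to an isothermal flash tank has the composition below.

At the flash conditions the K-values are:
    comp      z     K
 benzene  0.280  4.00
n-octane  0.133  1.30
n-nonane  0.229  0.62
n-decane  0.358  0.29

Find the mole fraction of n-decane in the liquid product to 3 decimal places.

x_n-decane = 0.480

Rachford–Rice: g(V/F) = Σ zᵢ(Kᵢ−1)/(1+V/F(Kᵢ−1)) = 0.
Feasibility: ΣzᵢKᵢ = 1.539, Σzᵢ/Kᵢ = 1.776 — both > 1, two phases present.
Iterate (Newton) starting at V/F = 0.65:
  V/F = 0.650: g = -0.2694, g' = -0.979 → V/F = 0.375
  V/F = 0.375: g = -0.0164, g' = -0.948 → V/F = 0.357
Converged at V/F = 0.357.
Compositions from xᵢ = zᵢ/(1+V/F(Kᵢ−1)), yᵢ = Kᵢxᵢ:
  benzene: x = 0.135, y = 0.540
  n-octane: x = 0.120, y = 0.156
  n-nonane: x = 0.265, y = 0.164
  n-decane: x = 0.480, y = 0.139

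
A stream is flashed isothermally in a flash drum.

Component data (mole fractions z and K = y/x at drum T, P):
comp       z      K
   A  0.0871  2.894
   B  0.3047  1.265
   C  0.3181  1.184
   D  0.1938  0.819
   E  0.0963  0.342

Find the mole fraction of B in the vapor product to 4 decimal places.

Rachford–Rice: g(ψ) = Σ zᵢ(Kᵢ−1)/(1+ψ(Kᵢ−1)) = 0.
Feasibility: ΣzᵢKᵢ = 1.2058, Σzᵢ/Kᵢ = 1.0578 — both > 1, two phases present.
Newton iteration, ψ⁰ = 0.38:
  ψ = 0.3800: g = 0.10183, g' = -0.2142 → ψ = 0.8555
  ψ = 0.8555: g = -0.00712, g' = -0.2949 → ψ = 0.8313
  ψ = 0.8313: g = -0.00016, g' = -0.2816 → ψ = 0.8307
Converged at ψ = 0.8307.
Compositions from xᵢ = zᵢ/(1+ψ(Kᵢ−1)), yᵢ = Kᵢxᵢ:
  A: x = 0.0338, y = 0.0980
  B: x = 0.2497, y = 0.3159
  C: x = 0.2759, y = 0.3267
  D: x = 0.2281, y = 0.1868
  E: x = 0.2124, y = 0.0726

y_B = 0.3159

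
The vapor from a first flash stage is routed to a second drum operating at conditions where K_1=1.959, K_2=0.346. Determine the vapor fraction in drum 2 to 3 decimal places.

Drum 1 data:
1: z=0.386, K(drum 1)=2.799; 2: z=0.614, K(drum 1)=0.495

Drum 1:
Material balance + equilibrium reduce to Σ zᵢ(Kᵢ−1)/(1+ψ₁(Kᵢ−1)) = 0.
Feasibility: ΣzᵢKᵢ = 1.384, Σzᵢ/Kᵢ = 1.378 — both > 1, two phases present.
Binary case is linear: z₁(K₁−1)(1+ψ₁(K₂−1)) + z₂(K₂−1)(1+ψ₁(K₁−1)) = 0
⇒ ψ₁ = [z₁(K₁−1)+z₂(K₂−1)] / [−(K₁−1)(K₂−1)] = 0.3843/0.9085 = 0.423
Drum-1 compositions:
  1: x = 0.219, y = 0.613
  2: x = 0.781, y = 0.387
Drum-2 feed = drum-1 vapor: z₂ = (0.6135, 0.3865).
Drum 2:
Binary case is linear: z₁(K₁−1)(1+ψ₂(K₂−1)) + z₂(K₂−1)(1+ψ₂(K₁−1)) = 0
⇒ ψ₂ = [z₁(K₁−1)+z₂(K₂−1)] / [−(K₁−1)(K₂−1)] = 0.3356/0.6272 = 0.535
  1: x = 0.405, y = 0.794
  2: x = 0.595, y = 0.206

V/F (drum 2) = 0.535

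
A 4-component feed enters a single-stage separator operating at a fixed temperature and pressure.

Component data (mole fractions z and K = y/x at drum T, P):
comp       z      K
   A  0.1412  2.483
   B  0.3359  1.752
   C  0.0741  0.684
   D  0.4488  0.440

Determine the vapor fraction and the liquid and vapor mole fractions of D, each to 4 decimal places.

ψ = 0.3477, x_D = 0.5573, y_D = 0.2452

Rachford–Rice: g(ψ) = Σ zᵢ(Kᵢ−1)/(1+ψ(Kᵢ−1)) = 0.
Feasibility: ΣzᵢKᵢ = 1.1873, Σzᵢ/Kᵢ = 1.3769 — both > 1, two phases present.
Newton–Raphson from ψ = 0.67:
  ψ = 0.6700: g = -0.15895, g' = -0.5346 → ψ = 0.3726
  ψ = 0.3726: g = -0.01198, g' = -0.4790 → ψ = 0.3476
  ψ = 0.3476: g = 0.00002, g' = -0.4809 → ψ = 0.3477
Converged at ψ = 0.3477.
Compositions from xᵢ = zᵢ/(1+ψ(Kᵢ−1)), yᵢ = Kᵢxᵢ:
  A: x = 0.0932, y = 0.2313
  B: x = 0.2663, y = 0.4665
  C: x = 0.0832, y = 0.0569
  D: x = 0.5573, y = 0.2452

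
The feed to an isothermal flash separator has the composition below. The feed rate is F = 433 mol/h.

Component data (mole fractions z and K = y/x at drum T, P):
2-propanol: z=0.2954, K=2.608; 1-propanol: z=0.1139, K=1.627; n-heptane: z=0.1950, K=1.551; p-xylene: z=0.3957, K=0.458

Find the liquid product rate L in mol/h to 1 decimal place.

Material balance + equilibrium reduce to Σ zᵢ(Kᵢ−1)/(1+β(Kᵢ−1)) = 0.
Feasibility: ΣzᵢKᵢ = 1.4394, Σzᵢ/Kᵢ = 1.1730 — both > 1, two phases present.
Iterate (Newton) starting at β = 0.5:
  β = 0.5000: g = 0.10772, g' = -0.5158 → β = 0.7088
  β = 0.7088: g = 0.00042, g' = -0.5254 → β = 0.7096
Converged at β = 0.7096.
Then V = β·F = 0.7096·433 = 307.3 mol/h and L = F − V = 125.7 mol/h.

L = 125.7 mol/h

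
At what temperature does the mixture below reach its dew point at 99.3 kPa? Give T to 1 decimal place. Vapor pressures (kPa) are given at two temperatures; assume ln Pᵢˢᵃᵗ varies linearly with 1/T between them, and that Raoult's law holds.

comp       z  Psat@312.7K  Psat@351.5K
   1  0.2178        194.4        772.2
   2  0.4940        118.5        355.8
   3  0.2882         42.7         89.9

T = 319.5 K

Dew-point temperature: Σzᵢ·P/Pᵢˢᵃᵗ(T) = 1. Interpolate ln Pᵢˢᵃᵗ = aᵢ + bᵢ/T.
  T = 312.7 K: ΣzᵢP/Pᵢˢᵃᵗ = 1.1954
  T = 351.5 K: ΣzᵢP/Pᵢˢᵃᵗ = 0.4842
  T = 332.1 K: ΣzᵢP/Pᵢˢᵃᵗ = 0.7369
  T = 322.4 K: ΣzᵢP/Pᵢˢᵃᵗ = 0.9303
  T = 317.5 K: ΣzᵢP/Pᵢˢᵃᵗ = 1.0534
  T = 319.9 K: ΣzᵢP/Pᵢˢᵃᵗ = 0.9906
Interpolating between 317.5 K and 319.9 K gives T ≈ 319.5 K.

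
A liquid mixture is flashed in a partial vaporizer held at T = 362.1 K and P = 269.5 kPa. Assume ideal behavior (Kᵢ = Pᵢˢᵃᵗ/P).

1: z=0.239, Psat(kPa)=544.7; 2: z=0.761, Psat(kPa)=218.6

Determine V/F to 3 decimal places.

Raoult's law: Kᵢ = Pᵢˢᵃᵗ/P = Pᵢˢᵃᵗ/269.5.
  K_1 = 544.7/269.5 = 2.02115, K_2 = 218.6/269.5 = 0.81113
Material balance + equilibrium reduce to Σ zᵢ(Kᵢ−1)/(1+V/F(Kᵢ−1)) = 0.
g(0) = ΣzᵢKᵢ − 1 = 0.100 and g(1) = 1 − Σzᵢ/Kᵢ = -0.056, so a root lies in (0, 1).
Binary case is linear: z₁(K₁−1)(1+V/F(K₂−1)) + z₂(K₂−1)(1+V/F(K₁−1)) = 0
⇒ V/F = [z₁(K₁−1)+z₂(K₂−1)] / [−(K₁−1)(K₂−1)] = 0.1003/0.1929 = 0.520

V/F = 0.520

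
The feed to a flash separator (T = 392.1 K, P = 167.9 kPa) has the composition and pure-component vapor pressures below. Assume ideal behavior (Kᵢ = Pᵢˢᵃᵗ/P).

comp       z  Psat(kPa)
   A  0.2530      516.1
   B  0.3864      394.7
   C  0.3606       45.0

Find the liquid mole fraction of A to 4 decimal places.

x_A = 0.1079

Raoult's law: Kᵢ = Pᵢˢᵃᵗ/P = Pᵢˢᵃᵗ/167.9.
  K_A = 516.1/167.9 = 3.073853, K_B = 394.7/167.9 = 2.350804, K_C = 45.0/167.9 = 0.268017
Iterate (Newton) starting at ψ = 0.5:
  ψ = 0.5000: g = 0.15280, g' = -0.9941 → ψ = 0.6537
  ψ = 0.6537: g = -0.00623, g' = -1.1054 → ψ = 0.6481
Converged at ψ = 0.6481.
Compositions from xᵢ = zᵢ/(1+ψ(Kᵢ−1)), yᵢ = Kᵢxᵢ:
  A: x = 0.1079, y = 0.3318
  B: x = 0.2060, y = 0.4844
  C: x = 0.6860, y = 0.1839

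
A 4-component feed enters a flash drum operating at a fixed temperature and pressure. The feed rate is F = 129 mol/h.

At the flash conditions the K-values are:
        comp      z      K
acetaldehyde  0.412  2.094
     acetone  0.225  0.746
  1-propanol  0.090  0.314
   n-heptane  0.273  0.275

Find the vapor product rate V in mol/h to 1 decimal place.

V = 27.2 mol/h

Newton iteration, V/F⁰ = 0.5:
  V/F = 0.500: g = -0.1786, g' = -0.676 → V/F = 0.236
  V/F = 0.236: g = -0.0150, g' = -0.597 → V/F = 0.211
Converged at V/F = 0.211.
Then V = V/F·F = 0.2109·129 = 27.2 mol/h and L = F − V = 101.8 mol/h.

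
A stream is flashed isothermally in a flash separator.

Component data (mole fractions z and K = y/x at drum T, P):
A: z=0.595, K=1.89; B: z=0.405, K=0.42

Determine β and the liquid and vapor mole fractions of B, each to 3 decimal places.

Material balance + equilibrium reduce to Σ zᵢ(Kᵢ−1)/(1+β(Kᵢ−1)) = 0.
g(0) = ΣzᵢKᵢ − 1 = 0.295 and g(1) = 1 − Σzᵢ/Kᵢ = -0.279, so a root lies in (0, 1).
Binary case is linear: z₁(K₁−1)(1+β(K₂−1)) + z₂(K₂−1)(1+β(K₁−1)) = 0
⇒ β = [z₁(K₁−1)+z₂(K₂−1)] / [−(K₁−1)(K₂−1)] = 0.2946/0.5162 = 0.571
Compositions from xᵢ = zᵢ/(1+β(Kᵢ−1)), yᵢ = Kᵢxᵢ:
  A: x = 0.395, y = 0.746
  B: x = 0.605, y = 0.254

β = 0.571, x_B = 0.605, y_B = 0.254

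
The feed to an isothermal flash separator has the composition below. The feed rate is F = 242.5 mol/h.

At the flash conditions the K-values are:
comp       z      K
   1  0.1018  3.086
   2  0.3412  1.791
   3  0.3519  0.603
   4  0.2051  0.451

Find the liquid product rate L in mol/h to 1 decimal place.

L = 139.7 mol/h

Rachford–Rice: g(β) = Σ zᵢ(Kᵢ−1)/(1+β(Kᵢ−1)) = 0.
g(0) = ΣzᵢKᵢ − 1 = 0.2299 and g(1) = 1 − Σzᵢ/Kᵢ = -0.2618, so a root lies in (0, 1).
Newton–Raphson from β = 0.5:
  β = 0.5000: g = -0.03216, g' = -0.4195 → β = 0.4233
  β = 0.4233: g = 0.00034, g' = -0.4298 → β = 0.4241
Converged at β = 0.4241.
Then V = β·F = 0.4241·242.5 = 102.8 mol/h and L = F − V = 139.7 mol/h.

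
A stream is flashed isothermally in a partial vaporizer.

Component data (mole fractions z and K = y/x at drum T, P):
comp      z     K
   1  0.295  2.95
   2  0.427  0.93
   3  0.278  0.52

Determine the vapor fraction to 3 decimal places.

Material balance + equilibrium reduce to Σ zᵢ(Kᵢ−1)/(1+ψ(Kᵢ−1)) = 0.
Check two-phase: ΣzᵢKᵢ = 1.412 > 1 and Σzᵢ/Kᵢ = 1.094 > 1, so g(0) = 0.412 > 0 and g(1) = -0.094 < 0.
Iterate (Newton) starting at ψ = 0.5:
  ψ = 0.500: g = 0.0847, g' = -0.401 → ψ = 0.711
  ψ = 0.711: g = 0.0069, g' = -0.347 → ψ = 0.731
Converged at ψ = 0.731.

ψ = 0.731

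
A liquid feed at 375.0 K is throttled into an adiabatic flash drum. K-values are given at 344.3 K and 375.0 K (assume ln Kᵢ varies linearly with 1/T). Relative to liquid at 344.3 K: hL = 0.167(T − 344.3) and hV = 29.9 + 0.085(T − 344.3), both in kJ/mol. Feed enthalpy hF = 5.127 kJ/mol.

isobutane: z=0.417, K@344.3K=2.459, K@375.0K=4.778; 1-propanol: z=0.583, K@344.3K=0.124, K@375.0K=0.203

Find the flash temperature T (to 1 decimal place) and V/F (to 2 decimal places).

T = 349.0 K, V/F = 0.15

Adiabatic flash: solve Rachford–Rice at each trial T, then check hF = ψ·hV(T) + (1−ψ)·hL(T).
  T = 344.3 K: K = (2.459, 0.124), RR gives ψ = 0.076, H_out = 2.286 kJ/mol
  T = 375.0 K: K = (4.778, 0.203), RR gives ψ = 0.369, H_out = 15.228 kJ/mol
  T = 359.6 K: K = (3.473, 0.160), RR gives ψ = 0.261, H_out = 10.026 kJ/mol
  T = 352.0 K: K = (2.937, 0.141), RR gives ψ = 0.185, H_out = 6.691 kJ/mol
  T = 348.1 K: K = (2.687, 0.132), RR gives ψ = 0.135, H_out = 4.629 kJ/mol
  T = 350.1 K: K = (2.813, 0.137), RR gives ψ = 0.162, H_out = 5.724 kJ/mol
Linear interpolation between T = 348.1 (H_out = 4.629) and T = 350.1 (H_out = 5.724) on hF = 5.127 gives T ≈ 349.0 K, at which ψ = 0.15.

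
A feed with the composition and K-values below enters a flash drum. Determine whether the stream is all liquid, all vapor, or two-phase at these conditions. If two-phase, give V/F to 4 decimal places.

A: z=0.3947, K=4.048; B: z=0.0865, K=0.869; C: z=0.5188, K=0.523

ΣzᵢKᵢ = 1.9442; Σzᵢ/Kᵢ = 1.1890.
Both exceed 1, so a two-phase solution exists.
Material balance + equilibrium reduce to Σ zᵢ(Kᵢ−1)/(1+ψ(Kᵢ−1)) = 0.
Newton–Raphson from ψ = 0.5:
  ψ = 0.5000: g = 0.13954, g' = -0.7809 → ψ = 0.6787
  ψ = 0.6787: g = 0.01366, g' = -0.6493 → ψ = 0.6997
  ψ = 0.6997: g = 0.00009, g' = -0.6414 → ψ = 0.6999
Converged at ψ = 0.6999.

two-phase, V/F = 0.6999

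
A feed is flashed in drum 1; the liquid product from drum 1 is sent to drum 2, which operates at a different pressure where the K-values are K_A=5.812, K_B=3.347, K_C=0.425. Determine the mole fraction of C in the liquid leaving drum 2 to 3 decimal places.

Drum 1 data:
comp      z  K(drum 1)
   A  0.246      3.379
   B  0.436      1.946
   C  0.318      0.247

Drum 1:
Material balance + equilibrium reduce to Σ zᵢ(Kᵢ−1)/(1+ψ₁(Kᵢ−1)) = 0.
Check two-phase: ΣzᵢKᵢ = 1.758 > 1 and Σzᵢ/Kᵢ = 1.584 > 1, so g(0) = 0.758 > 0 and g(1) = -0.584 < 0.
Iterate (Newton) starting at ψ₁ = 0.69:
  ψ₁ = 0.690: g = -0.0273, g' = -1.124 → ψ₁ = 0.666
  ψ₁ = 0.666: g = -0.0005, g' = -1.080 → ψ₁ = 0.665
Converged at ψ₁ = 0.665.
Drum-1 compositions:
  A: x = 0.095, y = 0.322
  B: x = 0.268, y = 0.521
  C: x = 0.637, y = 0.157
Drum-2 feed = drum-1 liquid: z₂ = (0.0953, 0.2676, 0.6371).
Drum 2:
Rachford–Rice: g(ψ₂) = Σ zᵢ(Kᵢ−1)/(1+ψ₂(Kᵢ−1)) = 0.
Check two-phase: ΣzᵢKᵢ = 1.720 > 1 and Σzᵢ/Kᵢ = 1.595 > 1, so g(0) = 0.720 > 0 and g(1) = -0.595 < 0.
Newton–Raphson from ψ₂ = 0.5:
  ψ₂ = 0.500: g = -0.0906, g' = -0.917 → ψ₂ = 0.401
  ψ₂ = 0.401: g = 0.0037, g' = -1.004 → ψ₂ = 0.405
Converged at ψ₂ = 0.405.
  A: x = 0.032, y = 0.188
  B: x = 0.137, y = 0.459
  C: x = 0.830, y = 0.353

x_C (drum 2) = 0.830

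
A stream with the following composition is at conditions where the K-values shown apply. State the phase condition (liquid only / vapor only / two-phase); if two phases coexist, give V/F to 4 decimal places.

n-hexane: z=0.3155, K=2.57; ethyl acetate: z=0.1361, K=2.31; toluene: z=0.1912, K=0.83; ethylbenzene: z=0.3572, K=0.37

two-phase, V/F = 0.5332

ΣzᵢKᵢ = 1.4161; Σzᵢ/Kᵢ = 1.3774.
Both exceed 1, so a two-phase solution exists.
Rachford–Rice: g(ψ) = Σ zᵢ(Kᵢ−1)/(1+ψ(Kᵢ−1)) = 0.
Newton–Raphson from ψ = 0.5:
  ψ = 0.5000: g = 0.02118, g' = -0.6381 → ψ = 0.5332
Converged at ψ = 0.5332.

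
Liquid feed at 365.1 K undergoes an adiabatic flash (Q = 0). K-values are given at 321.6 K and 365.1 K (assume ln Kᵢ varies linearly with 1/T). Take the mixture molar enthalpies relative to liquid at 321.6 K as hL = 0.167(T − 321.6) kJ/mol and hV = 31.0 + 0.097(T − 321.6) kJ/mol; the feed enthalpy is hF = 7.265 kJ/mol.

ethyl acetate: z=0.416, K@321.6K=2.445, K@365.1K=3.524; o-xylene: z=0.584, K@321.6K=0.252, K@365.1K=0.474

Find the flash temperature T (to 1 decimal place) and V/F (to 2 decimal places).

T = 327.4 K, V/F = 0.21

Adiabatic flash: solve Rachford–Rice at each trial T, then check hF = ψ·hV(T) + (1−ψ)·hL(T).
  T = 321.6 K: K = (2.445, 0.252), RR gives ψ = 0.152, H_out = 4.712 kJ/mol
  T = 365.1 K: K = (3.524, 0.474), RR gives ψ = 0.559, H_out = 22.905 kJ/mol
  T = 343.4 K: K = (2.971, 0.353), RR gives ψ = 0.346, H_out = 13.853 kJ/mol
  T = 332.5 K: K = (2.704, 0.300), RR gives ψ = 0.251, H_out = 9.421 kJ/mol
  T = 327.1 K: K = (2.574, 0.276), RR gives ψ = 0.203, H_out = 7.141 kJ/mol
  T = 329.8 K: K = (2.639, 0.288), RR gives ψ = 0.228, H_out = 8.292 kJ/mol
  T = 328.5 K: K = (2.608, 0.282), RR gives ψ = 0.216, H_out = 7.741 kJ/mol
Linear interpolation between T = 327.1 (H_out = 7.141) and T = 328.5 (H_out = 7.741) on hF = 7.265 gives T ≈ 327.4 K, at which ψ = 0.21.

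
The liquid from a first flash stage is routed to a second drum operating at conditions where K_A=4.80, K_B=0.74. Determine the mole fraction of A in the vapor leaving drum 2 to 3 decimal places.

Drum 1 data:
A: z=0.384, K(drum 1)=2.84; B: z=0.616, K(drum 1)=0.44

y_A (drum 2) = 0.307

Drum 1:
Rachford–Rice: g(ψ₁) = Σ zᵢ(Kᵢ−1)/(1+ψ₁(Kᵢ−1)) = 0.
Feasibility: ΣzᵢKᵢ = 1.362, Σzᵢ/Kᵢ = 1.535 — both > 1, two phases present.
Binary case is linear: z₁(K₁−1)(1+ψ₁(K₂−1)) + z₂(K₂−1)(1+ψ₁(K₁−1)) = 0
⇒ ψ₁ = [z₁(K₁−1)+z₂(K₂−1)] / [−(K₁−1)(K₂−1)] = 0.3616/1.0304 = 0.351
Drum-1 compositions:
  A: x = 0.233, y = 0.663
  B: x = 0.767, y = 0.337
Drum-2 feed = drum-1 liquid: z₂ = (0.2333, 0.7667).
Drum 2:
Rachford–Rice: g(ψ₂) = Σ zᵢ(Kᵢ−1)/(1+ψ₂(Kᵢ−1)) = 0.
Check two-phase: ΣzᵢKᵢ = 1.687 > 1 and Σzᵢ/Kᵢ = 1.085 > 1, so g(0) = 0.687 > 0 and g(1) = -0.085 < 0.
Binary case is linear: z₁(K₁−1)(1+ψ₂(K₂−1)) + z₂(K₂−1)(1+ψ₂(K₁−1)) = 0
⇒ ψ₂ = [z₁(K₁−1)+z₂(K₂−1)] / [−(K₁−1)(K₂−1)] = 0.6873/0.9880 = 0.696
  A: x = 0.064, y = 0.307
  B: x = 0.936, y = 0.693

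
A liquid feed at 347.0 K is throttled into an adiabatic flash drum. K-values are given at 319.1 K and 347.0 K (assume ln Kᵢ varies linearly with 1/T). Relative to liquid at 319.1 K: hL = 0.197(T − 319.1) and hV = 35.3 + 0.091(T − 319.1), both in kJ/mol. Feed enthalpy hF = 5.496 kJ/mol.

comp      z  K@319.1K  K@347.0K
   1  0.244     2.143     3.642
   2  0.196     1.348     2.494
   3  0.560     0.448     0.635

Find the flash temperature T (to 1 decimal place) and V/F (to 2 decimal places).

Adiabatic flash: solve Rachford–Rice at each trial T, then check hF = ψ·hV(T) + (1−ψ)·hL(T).
  T = 319.1 K: K = (2.143, 1.348, 0.448), RR gives ψ = 0.077, H_out = 2.712 kJ/mol
  T = 347.0 K: K = (3.642, 2.494, 0.635), RR gives ψ = 0.929, H_out = 35.540 kJ/mol
  T = 333.1 K: K = (2.828, 1.859, 0.538), RR gives ψ = 0.528, H_out = 20.629 kJ/mol
  T = 326.1 K: K = (2.469, 1.589, 0.492), RR gives ψ = 0.322, H_out = 12.506 kJ/mol
  T = 322.6 K: K = (2.302, 1.465, 0.470), RR gives ψ = 0.206, H_out = 7.896 kJ/mol
  T = 320.9 K: K = (2.224, 1.407, 0.459), RR gives ψ = 0.145, H_out = 5.462 kJ/mol
Linear interpolation between T = 320.9 (H_out = 5.462) and T = 322.6 (H_out = 7.896) on hF = 5.496 gives T ≈ 320.9 K, at which ψ = 0.15.

T = 320.9 K, V/F = 0.15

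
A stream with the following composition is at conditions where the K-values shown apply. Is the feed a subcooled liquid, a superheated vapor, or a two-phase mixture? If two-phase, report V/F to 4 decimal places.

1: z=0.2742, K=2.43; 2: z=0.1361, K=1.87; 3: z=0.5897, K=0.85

ΣzᵢKᵢ = 1.4221; Σzᵢ/Kᵢ = 0.8794.
Since Σzᵢ/Kᵢ < 1 the mixture is above its dew point — single vapor phase.

superheated vapor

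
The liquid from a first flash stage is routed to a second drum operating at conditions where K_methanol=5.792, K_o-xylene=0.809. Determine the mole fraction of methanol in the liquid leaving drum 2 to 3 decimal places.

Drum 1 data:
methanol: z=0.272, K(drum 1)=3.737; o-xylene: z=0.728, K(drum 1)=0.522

Drum 1:
Material balance + equilibrium reduce to Σ zᵢ(Kᵢ−1)/(1+ψ₁(Kᵢ−1)) = 0.
Feasibility: ΣzᵢKᵢ = 1.396, Σzᵢ/Kᵢ = 1.467 — both > 1, two phases present.
Newton–Raphson from ψ₁ = 0.5:
  ψ₁ = 0.500: g = -0.1430, g' = -0.650 → ψ₁ = 0.280
  ψ₁ = 0.280: g = 0.0195, g' = -0.874 → ψ₁ = 0.303
Converged at ψ₁ = 0.303.
Drum-1 compositions:
  methanol: x = 0.149, y = 0.556
  o-xylene: x = 0.851, y = 0.444
Drum-2 feed = drum-1 liquid: z₂ = (0.1487, 0.8513).
Drum 2:
Material balance + equilibrium reduce to Σ zᵢ(Kᵢ−1)/(1+ψ₂(Kᵢ−1)) = 0.
Feasibility: ΣzᵢKᵢ = 1.550, Σzᵢ/Kᵢ = 1.078 — both > 1, two phases present.
Binary case is linear: z₁(K₁−1)(1+ψ₂(K₂−1)) + z₂(K₂−1)(1+ψ₂(K₁−1)) = 0
⇒ ψ₂ = [z₁(K₁−1)+z₂(K₂−1)] / [−(K₁−1)(K₂−1)] = 0.5499/0.9153 = 0.601
  methanol: x = 0.038, y = 0.222
  o-xylene: x = 0.962, y = 0.778

x_methanol (drum 2) = 0.038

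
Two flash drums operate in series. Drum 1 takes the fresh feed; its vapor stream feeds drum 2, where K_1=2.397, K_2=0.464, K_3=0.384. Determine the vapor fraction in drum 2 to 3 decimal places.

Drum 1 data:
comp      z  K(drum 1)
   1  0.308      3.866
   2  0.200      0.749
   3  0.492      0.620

V/F (drum 2) = 0.284

Drum 1:
Iterate (Newton) starting at ψ₁ = 0.62:
  ψ₁ = 0.620: g = 0.0138, g' = -0.467 → ψ₁ = 0.650
Converged at ψ₁ = 0.650.
Drum-1 compositions:
  1: x = 0.108, y = 0.416
  2: x = 0.239, y = 0.179
  3: x = 0.653, y = 0.405
Drum-2 feed = drum-1 vapor: z₂ = (0.4159, 0.1790, 0.4051).
Drum 2:
Material balance + equilibrium reduce to Σ zᵢ(Kᵢ−1)/(1+ψ₂(Kᵢ−1)) = 0.
Check two-phase: ΣzᵢKᵢ = 1.235 > 1 and Σzᵢ/Kᵢ = 1.614 > 1, so g(0) = 0.235 > 0 and g(1) = -0.614 < 0.
Newton iteration, ψ₂⁰ = 0.58:
  ψ₂ = 0.580: g = -0.2066, g' = -0.728 → ψ₂ = 0.296
  ψ₂ = 0.296: g = -0.0084, g' = -0.709 → ψ₂ = 0.284
Converged at ψ₂ = 0.284.
  1: x = 0.298, y = 0.713
  2: x = 0.211, y = 0.098
  3: x = 0.491, y = 0.189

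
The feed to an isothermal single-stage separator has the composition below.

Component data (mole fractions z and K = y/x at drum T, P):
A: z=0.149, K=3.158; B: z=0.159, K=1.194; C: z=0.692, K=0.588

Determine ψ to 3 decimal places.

ψ = 0.096

Rachford–Rice: g(ψ) = Σ zᵢ(Kᵢ−1)/(1+ψ(Kᵢ−1)) = 0.
Feasibility: ΣzᵢKᵢ = 1.067, Σzᵢ/Kᵢ = 1.357 — both > 1, two phases present.
Newton–Raphson from ψ = 0.5:
  ψ = 0.500: g = -0.1763, g' = -0.352 → ψ = 0.000
  ψ = 0.000: g = 0.0673, g' = -0.817 → ψ = 0.082
  ψ = 0.082: g = 0.0083, g' = -0.632 → ψ = 0.095
  ψ = 0.095: g = 0.0001, g' = -0.610 → ψ = 0.096
Converged at ψ = 0.096.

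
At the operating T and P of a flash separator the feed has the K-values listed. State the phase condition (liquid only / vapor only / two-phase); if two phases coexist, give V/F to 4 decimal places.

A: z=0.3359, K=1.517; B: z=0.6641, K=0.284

ΣzᵢKᵢ = 0.6982; Σzᵢ/Kᵢ = 2.5598.
Since ΣzᵢKᵢ < 1 the mixture is below its bubble point — single liquid phase.

liquid only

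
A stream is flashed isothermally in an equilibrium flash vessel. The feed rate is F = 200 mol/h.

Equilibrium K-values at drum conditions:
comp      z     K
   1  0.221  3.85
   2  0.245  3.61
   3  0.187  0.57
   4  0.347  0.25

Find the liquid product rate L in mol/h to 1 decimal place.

Let β = V/F and solve Σ zᵢ(Kᵢ−1)/(1+β(Kᵢ−1)) = 0.
Feasibility: ΣzᵢKᵢ = 1.929, Σzᵢ/Kᵢ = 1.841 — both > 1, two phases present.
Iterate (Newton) starting at β = 0.59:
  β = 0.590: g = -0.0879, g' = -1.198 → β = 0.517
  β = 0.517: g = -0.0012, g' = -1.174 → β = 0.516
Converged at β = 0.516.
Then V = β·F = 0.5156·200 = 103.1 mol/h and L = F − V = 96.9 mol/h.

L = 96.9 mol/h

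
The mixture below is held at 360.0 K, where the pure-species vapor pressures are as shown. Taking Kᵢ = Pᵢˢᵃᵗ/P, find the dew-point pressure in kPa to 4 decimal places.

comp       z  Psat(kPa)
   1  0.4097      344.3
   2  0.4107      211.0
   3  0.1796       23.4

Pdew = 92.4932 kPa

At the dew point ψ → 1, so Σzᵢ/Kᵢ = 1 with Kᵢ = Pᵢˢᵃᵗ/P ⇒ 1/P = Σzᵢ/Pᵢˢᵃᵗ.
1/P = 0.4097/344.3 + 0.4107/211.0 + 0.1796/23.4 = 0.0108116 ⇒ P = 92.4932 kPa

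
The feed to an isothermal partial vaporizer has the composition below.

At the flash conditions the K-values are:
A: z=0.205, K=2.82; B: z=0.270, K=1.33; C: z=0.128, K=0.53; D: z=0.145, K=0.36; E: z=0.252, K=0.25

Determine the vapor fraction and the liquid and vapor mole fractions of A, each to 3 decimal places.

ψ = 0.147, x_A = 0.162, y_A = 0.456

Material balance + equilibrium reduce to Σ zᵢ(Kᵢ−1)/(1+ψ(Kᵢ−1)) = 0.
Feasibility: ΣzᵢKᵢ = 1.120, Σzᵢ/Kᵢ = 1.928 — both > 1, two phases present.
Iterate (Newton) starting at ψ = 0.5:
  ψ = 0.500: g = -0.2457, g' = -0.747 → ψ = 0.171
  ψ = 0.171: g = -0.0177, g' = -0.716 → ψ = 0.146
  ψ = 0.146: g = 0.0002, g' = -0.734 → ψ = 0.147
Converged at ψ = 0.147.
Compositions from xᵢ = zᵢ/(1+ψ(Kᵢ−1)), yᵢ = Kᵢxᵢ:
  A: x = 0.162, y = 0.456
  B: x = 0.258, y = 0.343
  C: x = 0.137, y = 0.073
  D: x = 0.160, y = 0.058
  E: x = 0.283, y = 0.071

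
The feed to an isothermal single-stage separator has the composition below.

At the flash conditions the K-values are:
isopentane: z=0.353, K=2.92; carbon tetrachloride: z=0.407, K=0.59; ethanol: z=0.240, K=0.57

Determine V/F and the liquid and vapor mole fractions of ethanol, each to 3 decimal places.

Material balance + equilibrium reduce to Σ zᵢ(Kᵢ−1)/(1+V/F(Kᵢ−1)) = 0.
g(0) = ΣzᵢKᵢ − 1 = 0.408 and g(1) = 1 − Σzᵢ/Kᵢ = -0.232, so a root lies in (0, 1).
Iterate (Newton) starting at V/F = 0.49:
  V/F = 0.490: g = 0.0096, g' = -0.524 → V/F = 0.508
  V/F = 0.508: g = 0.0001, g' = -0.515 → V/F = 0.509
Converged at V/F = 0.509.
Compositions from xᵢ = zᵢ/(1+V/F(Kᵢ−1)), yᵢ = Kᵢxᵢ:
  isopentane: x = 0.179, y = 0.522
  carbon tetrachloride: x = 0.514, y = 0.303
  ethanol: x = 0.307, y = 0.175

V/F = 0.509, x_ethanol = 0.307, y_ethanol = 0.175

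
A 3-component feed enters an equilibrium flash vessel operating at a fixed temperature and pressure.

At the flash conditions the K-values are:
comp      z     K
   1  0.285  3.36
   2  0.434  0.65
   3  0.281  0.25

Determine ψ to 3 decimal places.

Newton–Raphson from ψ = 0.5:
  ψ = 0.500: g = -0.2128, g' = -0.817 → ψ = 0.239
  ψ = 0.239: g = 0.0071, g' = -0.946 → ψ = 0.247
Converged at ψ = 0.247.

ψ = 0.247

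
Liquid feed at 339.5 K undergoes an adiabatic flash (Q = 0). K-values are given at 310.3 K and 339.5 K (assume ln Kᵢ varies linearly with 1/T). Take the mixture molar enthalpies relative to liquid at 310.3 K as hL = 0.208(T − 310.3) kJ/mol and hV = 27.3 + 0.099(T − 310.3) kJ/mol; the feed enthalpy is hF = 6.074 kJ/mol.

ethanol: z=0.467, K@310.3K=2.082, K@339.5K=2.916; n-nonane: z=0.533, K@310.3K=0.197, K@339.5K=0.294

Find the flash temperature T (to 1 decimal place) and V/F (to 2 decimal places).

Adiabatic flash: solve Rachford–Rice at each trial T, then check hF = ψ·hV(T) + (1−ψ)·hL(T).
  T = 310.3 K: K = (2.082, 0.197), RR gives ψ = 0.089, H_out = 2.429 kJ/mol
  T = 339.5 K: K = (2.916, 0.294), RR gives ψ = 0.383, H_out = 15.317 kJ/mol
  T = 324.9 K: K = (2.483, 0.243), RR gives ψ = 0.257, H_out = 9.651 kJ/mol
  T = 317.6 K: K = (2.278, 0.219), RR gives ψ = 0.181, H_out = 6.319 kJ/mol
  T = 314.0 K: K = (2.180, 0.208), RR gives ψ = 0.138, H_out = 4.486 kJ/mol
  T = 315.8 K: K = (2.229, 0.214), RR gives ψ = 0.160, H_out = 5.421 kJ/mol
Linear interpolation between T = 315.8 (H_out = 5.421) and T = 317.6 (H_out = 6.319) on hF = 6.074 gives T ≈ 317.1 K, at which ψ = 0.18.

T = 317.1 K, V/F = 0.18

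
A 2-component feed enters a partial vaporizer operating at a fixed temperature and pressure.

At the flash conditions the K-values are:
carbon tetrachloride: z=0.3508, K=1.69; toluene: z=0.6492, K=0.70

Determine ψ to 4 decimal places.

Newton iteration, ψ⁰ = 0.45:
  ψ = 0.4500: g = -0.04045, g' = -0.1753 → ψ = 0.2193
  ψ = 0.2193: g = 0.00177, g' = -0.1929 → ψ = 0.2284
  ψ = 0.2284: g = 0.00000, g' = -0.1920 → ψ = 0.2285
Converged at ψ = 0.2285.

ψ = 0.2285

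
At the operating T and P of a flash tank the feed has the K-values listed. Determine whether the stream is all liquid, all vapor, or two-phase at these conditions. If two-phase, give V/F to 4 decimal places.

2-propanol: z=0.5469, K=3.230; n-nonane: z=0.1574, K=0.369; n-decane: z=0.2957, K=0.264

two-phase, V/F = 0.5760

ΣzᵢKᵢ = 1.9026; Σzᵢ/Kᵢ = 1.7160.
Both exceed 1, so a two-phase solution exists.
Newton–Raphson from ψ = 0.5:
  ψ = 0.5000: g = 0.08718, g' = -1.1428 → ψ = 0.5763
  ψ = 0.5763: g = -0.00030, g' = -1.1586 → ψ = 0.5760
Converged at ψ = 0.5760.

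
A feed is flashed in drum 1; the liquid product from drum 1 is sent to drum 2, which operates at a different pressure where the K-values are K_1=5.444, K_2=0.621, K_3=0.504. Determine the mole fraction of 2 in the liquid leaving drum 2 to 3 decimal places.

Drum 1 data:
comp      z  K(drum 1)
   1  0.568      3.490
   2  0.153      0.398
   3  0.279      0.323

x_2 (drum 2) = 0.294

Drum 1:
Newton iteration, ψ₁⁰ = 0.5:
  ψ₁ = 0.500: g = 0.2127, g' = -1.104 → ψ₁ = 0.693
  ψ₁ = 0.693: g = 0.0055, g' = -1.091 → ψ₁ = 0.698
Converged at ψ₁ = 0.698.
Drum-1 compositions:
  1: x = 0.208, y = 0.724
  2: x = 0.264, y = 0.105
  3: x = 0.529, y = 0.171
Drum-2 feed = drum-1 liquid: z₂ = (0.2075, 0.2638, 0.5287).
Drum 2:
Newton–Raphson from ψ₂ = 0.52:
  ψ₂ = 0.520: g = -0.1993, g' = -0.669 → ψ₂ = 0.222
  ψ₂ = 0.222: g = 0.0605, g' = -1.248 → ψ₂ = 0.270
  ψ₂ = 0.270: g = 0.0047, g' = -1.066 → ψ₂ = 0.275
Converged at ψ₂ = 0.275.
  1: x = 0.093, y = 0.509
  2: x = 0.294, y = 0.183
  3: x = 0.612, y = 0.309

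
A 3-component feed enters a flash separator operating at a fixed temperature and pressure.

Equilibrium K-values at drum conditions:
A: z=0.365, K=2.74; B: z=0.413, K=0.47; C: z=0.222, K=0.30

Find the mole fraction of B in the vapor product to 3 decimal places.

Let ψ = V/F and solve Σ zᵢ(Kᵢ−1)/(1+ψ(Kᵢ−1)) = 0.
Check two-phase: ΣzᵢKᵢ = 1.261 > 1 and Σzᵢ/Kᵢ = 1.752 > 1, so g(0) = 0.261 > 0 and g(1) = -0.752 < 0.
Newton iteration, ψ⁰ = 0.46:
  ψ = 0.460: g = -0.1659, g' = -0.780 → ψ = 0.247
  ψ = 0.247: g = 0.0041, g' = -0.853 → ψ = 0.252
Converged at ψ = 0.252.
Compositions from xᵢ = zᵢ/(1+ψ(Kᵢ−1)), yᵢ = Kᵢxᵢ:
  A: x = 0.254, y = 0.695
  B: x = 0.477, y = 0.224
  C: x = 0.270, y = 0.081

y_B = 0.224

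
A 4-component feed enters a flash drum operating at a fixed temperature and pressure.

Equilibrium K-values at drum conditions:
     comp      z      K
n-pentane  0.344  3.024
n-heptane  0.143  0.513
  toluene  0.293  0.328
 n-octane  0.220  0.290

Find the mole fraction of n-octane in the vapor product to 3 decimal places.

Material balance + equilibrium reduce to Σ zᵢ(Kᵢ−1)/(1+V/F(Kᵢ−1)) = 0.
g(0) = ΣzᵢKᵢ − 1 = 0.274 and g(1) = 1 − Σzᵢ/Kᵢ = -1.044, so a root lies in (0, 1).
Iterate (Newton) starting at V/F = 0.46:
  V/F = 0.460: g = -0.2461, g' = -0.956 → V/F = 0.203
  V/F = 0.203: g = 0.0062, g' = -1.079 → V/F = 0.208
Converged at V/F = 0.208.
Compositions from xᵢ = zᵢ/(1+V/F(Kᵢ−1)), yᵢ = Kᵢxᵢ:
  n-pentane: x = 0.242, y = 0.732
  n-heptane: x = 0.159, y = 0.082
  toluene: x = 0.341, y = 0.112
  n-octane: x = 0.258, y = 0.075

y_n-octane = 0.075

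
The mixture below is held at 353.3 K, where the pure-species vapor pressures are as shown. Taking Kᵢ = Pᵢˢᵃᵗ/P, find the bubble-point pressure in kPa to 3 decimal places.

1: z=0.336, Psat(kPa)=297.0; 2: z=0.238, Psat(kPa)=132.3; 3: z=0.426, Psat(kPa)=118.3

At the bubble point ψ → 0, so ΣzᵢKᵢ = 1 with Kᵢ = Pᵢˢᵃᵗ/P ⇒ P = ΣzᵢPᵢˢᵃᵗ.
P = 0.336·297.0 + 0.238·132.3 + 0.426·118.3 = 181.675 kPa

Pbub = 181.675 kPa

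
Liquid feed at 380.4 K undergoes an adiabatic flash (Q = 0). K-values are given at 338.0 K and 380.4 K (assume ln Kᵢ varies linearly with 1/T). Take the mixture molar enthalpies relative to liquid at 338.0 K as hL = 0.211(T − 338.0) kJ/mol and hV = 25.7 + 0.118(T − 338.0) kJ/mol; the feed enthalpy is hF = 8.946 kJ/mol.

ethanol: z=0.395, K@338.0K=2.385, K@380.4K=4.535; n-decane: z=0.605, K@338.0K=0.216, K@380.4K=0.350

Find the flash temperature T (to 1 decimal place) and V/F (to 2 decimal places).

Adiabatic flash: solve Rachford–Rice at each trial T, then check hF = ψ·hV(T) + (1−ψ)·hL(T).
  T = 338.0 K: K = (2.385, 0.216), RR gives ψ = 0.067, H_out = 1.722 kJ/mol
  T = 380.4 K: K = (4.535, 0.350), RR gives ψ = 0.437, H_out = 18.444 kJ/mol
  T = 359.2 K: K = (3.352, 0.279), RR gives ψ = 0.291, H_out = 11.367 kJ/mol
  T = 348.6 K: K = (2.842, 0.246), RR gives ψ = 0.196, H_out = 7.073 kJ/mol
  T = 353.9 K: K = (3.090, 0.262), RR gives ψ = 0.246, H_out = 9.315 kJ/mol
  T = 351.2 K: K = (2.962, 0.254), RR gives ψ = 0.221, H_out = 8.200 kJ/mol
  T = 352.5 K: K = (3.023, 0.258), RR gives ψ = 0.233, H_out = 8.744 kJ/mol
Linear interpolation between T = 352.5 (H_out = 8.744) and T = 353.9 (H_out = 9.315) on hF = 8.946 gives T ≈ 353.0 K, at which ψ = 0.24.

T = 353.0 K, V/F = 0.24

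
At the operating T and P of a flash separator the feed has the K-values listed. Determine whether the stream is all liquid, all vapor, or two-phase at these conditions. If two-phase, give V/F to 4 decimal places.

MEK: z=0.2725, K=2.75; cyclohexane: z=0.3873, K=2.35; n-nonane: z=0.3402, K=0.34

ΣzᵢKᵢ = 1.7752; Σzᵢ/Kᵢ = 1.2645.
Both exceed 1, so a two-phase solution exists.
Let ψ = V/F and solve Σ zᵢ(Kᵢ−1)/(1+ψ(Kᵢ−1)) = 0.
Iterate (Newton) starting at ψ = 0.42:
  ψ = 0.4200: g = 0.29788, g' = -0.8483 → ψ = 0.7711
  ψ = 0.7711: g = 0.00190, g' = -0.9352 → ψ = 0.7732
Converged at ψ = 0.7732.

two-phase, V/F = 0.7732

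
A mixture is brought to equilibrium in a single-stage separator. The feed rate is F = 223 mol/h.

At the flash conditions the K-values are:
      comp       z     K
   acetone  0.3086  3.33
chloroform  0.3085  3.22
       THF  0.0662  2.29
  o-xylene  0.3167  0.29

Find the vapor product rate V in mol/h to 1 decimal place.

V = 181.7 mol/h

Let ψ = V/F and solve Σ zᵢ(Kᵢ−1)/(1+ψ(Kᵢ−1)) = 0.
Feasibility: ΣzᵢKᵢ = 2.2644, Σzᵢ/Kᵢ = 1.3095 — both > 1, two phases present.
Newton–Raphson from ψ = 0.5:
  ψ = 0.5000: g = 0.36000, g' = -1.1234 → ψ = 0.8205
  ψ = 0.8205: g = -0.00743, g' = -1.3306 → ψ = 0.8149
  ψ = 0.8149: g = -0.00004, g' = -1.3171 → ψ = 0.8148
Converged at ψ = 0.8148.
Then V = ψ·F = 0.8148·223 = 181.7 mol/h and L = F − V = 41.3 mol/h.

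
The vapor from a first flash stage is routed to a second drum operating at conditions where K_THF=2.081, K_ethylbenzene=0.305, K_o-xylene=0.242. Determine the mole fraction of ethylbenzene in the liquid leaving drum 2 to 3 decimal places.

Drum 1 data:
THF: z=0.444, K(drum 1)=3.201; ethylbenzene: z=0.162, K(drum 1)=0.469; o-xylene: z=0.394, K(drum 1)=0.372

x_ethylbenzene (drum 2) = 0.184

Drum 1:
Rachford–Rice: g(ψ₁) = Σ zᵢ(Kᵢ−1)/(1+ψ₁(Kᵢ−1)) = 0.
Feasibility: ΣzᵢKᵢ = 1.644, Σzᵢ/Kᵢ = 1.543 — both > 1, two phases present.
Iterate (Newton) starting at ψ₁ = 0.46:
  ψ₁ = 0.460: g = 0.0238, g' = -0.918 → ψ₁ = 0.486
Converged at ψ₁ = 0.486.
Drum-1 compositions:
  THF: x = 0.214, y = 0.687
  ethylbenzene: x = 0.218, y = 0.102
  o-xylene: x = 0.567, y = 0.211
Drum-2 feed = drum-1 vapor: z₂ = (0.6866, 0.1024, 0.2110).
Drum 2:
Material balance + equilibrium reduce to Σ zᵢ(Kᵢ−1)/(1+ψ₂(Kᵢ−1)) = 0.
g(0) = ΣzᵢKᵢ − 1 = 0.511 and g(1) = 1 − Σzᵢ/Kᵢ = -0.538, so a root lies in (0, 1).
Iterate (Newton) starting at ψ₂ = 0.5:
  ψ₂ = 0.500: g = 0.1152, g' = -0.769 → ψ₂ = 0.650
  ψ₂ = 0.650: g = -0.0090, g' = -0.912 → ψ₂ = 0.640
Converged at ψ₂ = 0.640.
  THF: x = 0.406, y = 0.845
  ethylbenzene: x = 0.184, y = 0.056
  o-xylene: x = 0.410, y = 0.099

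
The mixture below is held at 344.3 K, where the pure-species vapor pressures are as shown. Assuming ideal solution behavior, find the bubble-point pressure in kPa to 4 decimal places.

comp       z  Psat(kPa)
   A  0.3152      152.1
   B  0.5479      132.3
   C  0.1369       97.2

At the bubble point ψ → 0, so ΣzᵢKᵢ = 1 with Kᵢ = Pᵢˢᵃᵗ/P ⇒ P = ΣzᵢPᵢˢᵃᵗ.
P = 0.3152·152.1 + 0.5479·132.3 + 0.1369·97.2 = 133.7358 kPa

Pbub = 133.7358 kPa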